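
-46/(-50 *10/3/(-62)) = -2139/125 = -17.11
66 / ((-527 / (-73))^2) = 351714 / 277729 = 1.27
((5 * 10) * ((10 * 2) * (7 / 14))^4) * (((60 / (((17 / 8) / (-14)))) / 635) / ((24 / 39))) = -1092000000 / 2159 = -505789.72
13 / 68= 0.19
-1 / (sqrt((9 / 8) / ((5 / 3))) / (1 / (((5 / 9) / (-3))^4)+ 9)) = -119348 *sqrt(30) / 625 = -1045.91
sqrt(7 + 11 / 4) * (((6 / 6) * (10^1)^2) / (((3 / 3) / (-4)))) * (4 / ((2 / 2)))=-800 * sqrt(39)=-4996.00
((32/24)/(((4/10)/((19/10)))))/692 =0.01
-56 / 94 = -28 / 47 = -0.60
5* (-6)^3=-1080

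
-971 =-971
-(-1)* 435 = 435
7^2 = 49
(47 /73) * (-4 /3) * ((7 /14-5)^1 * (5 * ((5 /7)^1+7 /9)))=44180 /1533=28.82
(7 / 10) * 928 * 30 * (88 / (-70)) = -122496 / 5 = -24499.20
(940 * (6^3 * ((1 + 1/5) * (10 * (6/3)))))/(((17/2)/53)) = 516533760/17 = 30384338.82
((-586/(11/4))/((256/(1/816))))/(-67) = 0.00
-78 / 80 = -39 / 40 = -0.98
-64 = -64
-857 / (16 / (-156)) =33423 / 4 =8355.75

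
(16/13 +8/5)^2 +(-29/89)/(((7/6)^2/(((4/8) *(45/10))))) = 7.47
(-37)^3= -50653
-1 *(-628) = 628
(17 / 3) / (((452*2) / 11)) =187 / 2712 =0.07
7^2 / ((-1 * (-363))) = 49 / 363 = 0.13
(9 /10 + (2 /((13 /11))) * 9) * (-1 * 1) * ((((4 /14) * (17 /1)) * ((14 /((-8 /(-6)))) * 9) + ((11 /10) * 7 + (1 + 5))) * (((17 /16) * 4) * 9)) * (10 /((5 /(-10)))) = 1516615407 /260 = 5833136.18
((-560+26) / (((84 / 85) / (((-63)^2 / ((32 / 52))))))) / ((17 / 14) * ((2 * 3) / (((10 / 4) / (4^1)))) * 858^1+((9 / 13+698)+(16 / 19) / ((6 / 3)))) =-482059161675 / 1480154288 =-325.68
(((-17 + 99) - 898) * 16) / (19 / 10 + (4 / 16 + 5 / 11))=-957440 / 191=-5012.77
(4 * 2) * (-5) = -40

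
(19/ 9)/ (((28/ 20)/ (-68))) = -6460/ 63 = -102.54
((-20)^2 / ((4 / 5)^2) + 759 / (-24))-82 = 4091 / 8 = 511.38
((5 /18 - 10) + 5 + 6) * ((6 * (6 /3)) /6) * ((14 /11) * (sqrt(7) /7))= 46 * sqrt(7) /99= 1.23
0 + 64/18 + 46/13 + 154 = 18848/117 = 161.09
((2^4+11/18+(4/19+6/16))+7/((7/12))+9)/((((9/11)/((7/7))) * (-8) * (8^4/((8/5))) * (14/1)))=-0.00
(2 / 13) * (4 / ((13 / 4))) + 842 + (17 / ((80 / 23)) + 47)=12087919 / 13520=894.08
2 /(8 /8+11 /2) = 4 /13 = 0.31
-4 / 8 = -1 / 2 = -0.50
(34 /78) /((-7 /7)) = -17 /39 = -0.44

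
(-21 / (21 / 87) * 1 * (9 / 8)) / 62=-1.58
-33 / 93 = -11 / 31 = -0.35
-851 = -851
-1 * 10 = -10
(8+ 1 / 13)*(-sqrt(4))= -210 / 13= -16.15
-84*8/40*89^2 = -665364/5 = -133072.80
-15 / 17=-0.88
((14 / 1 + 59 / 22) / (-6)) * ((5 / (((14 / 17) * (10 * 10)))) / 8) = -6239 / 295680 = -0.02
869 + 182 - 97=954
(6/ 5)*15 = 18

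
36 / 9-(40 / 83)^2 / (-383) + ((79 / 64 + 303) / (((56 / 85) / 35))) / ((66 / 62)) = 677030538005983 / 44579876352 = 15186.91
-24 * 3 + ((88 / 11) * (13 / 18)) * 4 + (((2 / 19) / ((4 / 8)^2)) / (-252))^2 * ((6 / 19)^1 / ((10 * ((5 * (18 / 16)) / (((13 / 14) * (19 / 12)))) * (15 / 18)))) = -183877154896 / 3761123625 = -48.89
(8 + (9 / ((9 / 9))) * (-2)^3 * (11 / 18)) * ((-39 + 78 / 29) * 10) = 379080 / 29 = 13071.72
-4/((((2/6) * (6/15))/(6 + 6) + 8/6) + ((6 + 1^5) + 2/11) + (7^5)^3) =-3960/4700085894852011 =-0.00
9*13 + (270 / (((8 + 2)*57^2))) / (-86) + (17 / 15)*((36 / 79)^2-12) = 100400838671 / 968790430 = 103.64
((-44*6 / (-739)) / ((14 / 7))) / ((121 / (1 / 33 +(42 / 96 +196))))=103735 / 357676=0.29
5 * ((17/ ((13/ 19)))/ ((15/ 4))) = 1292/ 39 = 33.13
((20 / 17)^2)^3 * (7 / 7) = 2.65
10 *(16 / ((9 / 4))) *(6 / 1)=1280 / 3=426.67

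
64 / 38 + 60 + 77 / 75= 89363 / 1425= 62.71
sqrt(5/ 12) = sqrt(15)/ 6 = 0.65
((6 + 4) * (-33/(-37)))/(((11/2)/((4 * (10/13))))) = 2400/481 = 4.99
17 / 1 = 17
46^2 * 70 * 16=2369920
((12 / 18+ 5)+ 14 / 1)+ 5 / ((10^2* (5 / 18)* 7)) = 19.69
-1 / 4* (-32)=8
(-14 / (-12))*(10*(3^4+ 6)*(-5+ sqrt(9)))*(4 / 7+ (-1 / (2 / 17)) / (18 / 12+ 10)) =7830 / 23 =340.43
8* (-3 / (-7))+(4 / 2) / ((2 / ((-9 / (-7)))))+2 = 47 / 7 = 6.71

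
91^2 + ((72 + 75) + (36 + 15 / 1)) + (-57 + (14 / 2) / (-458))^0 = 8480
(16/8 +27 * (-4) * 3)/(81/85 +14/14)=-13685/83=-164.88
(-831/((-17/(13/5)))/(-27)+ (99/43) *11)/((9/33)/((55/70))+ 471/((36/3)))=328269128/630432675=0.52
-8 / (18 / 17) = -68 / 9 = -7.56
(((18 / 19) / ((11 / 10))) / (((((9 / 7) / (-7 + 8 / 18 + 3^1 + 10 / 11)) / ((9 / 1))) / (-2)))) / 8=9170 / 2299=3.99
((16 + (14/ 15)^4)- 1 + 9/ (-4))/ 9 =2735539/ 1822500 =1.50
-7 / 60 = -0.12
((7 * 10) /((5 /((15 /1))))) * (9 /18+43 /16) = 5355 /8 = 669.38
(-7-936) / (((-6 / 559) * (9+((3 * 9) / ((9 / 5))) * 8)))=12259 / 18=681.06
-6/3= -2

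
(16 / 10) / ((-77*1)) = -0.02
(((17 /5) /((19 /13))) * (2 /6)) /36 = 221 /10260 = 0.02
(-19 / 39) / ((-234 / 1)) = 19 / 9126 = 0.00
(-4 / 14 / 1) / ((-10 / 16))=0.46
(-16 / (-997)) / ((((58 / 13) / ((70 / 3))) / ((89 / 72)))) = 80990 / 780651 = 0.10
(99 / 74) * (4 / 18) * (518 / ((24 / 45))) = 1155 / 4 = 288.75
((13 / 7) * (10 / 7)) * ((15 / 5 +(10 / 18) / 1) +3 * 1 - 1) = 6500 / 441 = 14.74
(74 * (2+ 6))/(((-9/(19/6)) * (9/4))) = -22496/243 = -92.58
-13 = -13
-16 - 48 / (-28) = -14.29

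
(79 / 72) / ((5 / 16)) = 158 / 45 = 3.51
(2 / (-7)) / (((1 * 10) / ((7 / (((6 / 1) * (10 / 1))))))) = -1 / 300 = -0.00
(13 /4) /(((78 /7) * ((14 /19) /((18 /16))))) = 57 /128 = 0.45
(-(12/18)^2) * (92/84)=-92/189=-0.49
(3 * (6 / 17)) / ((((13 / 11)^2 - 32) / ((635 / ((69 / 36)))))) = -16596360 / 1447873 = -11.46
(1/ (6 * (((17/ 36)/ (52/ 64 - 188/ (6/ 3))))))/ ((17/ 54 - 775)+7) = 120771/ 2818940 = 0.04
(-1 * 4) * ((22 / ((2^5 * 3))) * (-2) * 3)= 5.50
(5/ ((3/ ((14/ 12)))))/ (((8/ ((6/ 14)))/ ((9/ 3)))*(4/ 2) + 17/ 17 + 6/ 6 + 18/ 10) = 175/ 1462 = 0.12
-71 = -71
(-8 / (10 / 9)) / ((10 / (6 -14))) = 144 / 25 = 5.76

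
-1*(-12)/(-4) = -3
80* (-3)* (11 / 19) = -2640 / 19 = -138.95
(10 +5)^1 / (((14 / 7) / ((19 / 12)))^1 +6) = 95 / 46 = 2.07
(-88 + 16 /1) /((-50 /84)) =3024 /25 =120.96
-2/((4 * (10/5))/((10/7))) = -5/14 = -0.36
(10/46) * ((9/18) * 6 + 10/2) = 40/23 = 1.74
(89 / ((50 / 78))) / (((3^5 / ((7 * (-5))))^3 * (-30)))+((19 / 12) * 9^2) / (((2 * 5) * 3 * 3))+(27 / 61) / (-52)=651004797277 / 455147330040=1.43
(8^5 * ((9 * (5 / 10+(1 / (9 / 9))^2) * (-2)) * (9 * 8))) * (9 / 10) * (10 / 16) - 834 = -35832642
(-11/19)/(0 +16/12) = -33/76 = -0.43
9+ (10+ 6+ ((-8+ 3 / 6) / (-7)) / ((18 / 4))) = 530 / 21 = 25.24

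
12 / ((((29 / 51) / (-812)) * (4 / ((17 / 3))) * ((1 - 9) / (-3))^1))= -18207 / 2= -9103.50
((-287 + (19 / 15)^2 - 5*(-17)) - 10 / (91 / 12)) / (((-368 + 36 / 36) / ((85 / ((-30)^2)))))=70211683 / 1352578500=0.05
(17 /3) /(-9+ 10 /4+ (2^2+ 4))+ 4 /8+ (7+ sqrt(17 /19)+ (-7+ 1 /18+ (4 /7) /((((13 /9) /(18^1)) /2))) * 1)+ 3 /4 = sqrt(323) /19+ 21103 /1092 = 20.27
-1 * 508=-508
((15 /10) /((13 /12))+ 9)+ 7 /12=1711 /156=10.97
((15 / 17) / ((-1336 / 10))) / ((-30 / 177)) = 885 / 22712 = 0.04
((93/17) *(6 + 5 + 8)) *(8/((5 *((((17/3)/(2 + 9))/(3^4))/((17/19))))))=1988712/85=23396.61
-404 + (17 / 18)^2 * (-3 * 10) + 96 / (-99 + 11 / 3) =-3334099 / 7722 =-431.77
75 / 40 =15 / 8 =1.88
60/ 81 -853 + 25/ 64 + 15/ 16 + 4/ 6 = -1469257/ 1728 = -850.26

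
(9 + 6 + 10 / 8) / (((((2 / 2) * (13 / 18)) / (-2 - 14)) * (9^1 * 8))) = -5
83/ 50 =1.66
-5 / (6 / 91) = -455 / 6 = -75.83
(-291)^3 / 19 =-24642171 / 19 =-1296956.37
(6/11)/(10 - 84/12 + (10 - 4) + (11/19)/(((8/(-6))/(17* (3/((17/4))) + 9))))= -152/33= -4.61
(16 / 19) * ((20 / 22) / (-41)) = -160 / 8569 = -0.02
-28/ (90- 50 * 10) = 14/ 205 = 0.07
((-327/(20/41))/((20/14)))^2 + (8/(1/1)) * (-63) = 8787474801/40000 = 219686.87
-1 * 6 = -6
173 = 173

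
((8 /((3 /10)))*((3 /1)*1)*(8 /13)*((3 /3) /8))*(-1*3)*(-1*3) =720 /13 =55.38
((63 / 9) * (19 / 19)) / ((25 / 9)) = 63 / 25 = 2.52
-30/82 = -15/41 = -0.37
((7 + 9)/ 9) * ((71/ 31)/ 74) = 568/ 10323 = 0.06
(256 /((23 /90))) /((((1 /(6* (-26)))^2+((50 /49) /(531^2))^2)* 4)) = 6094578.93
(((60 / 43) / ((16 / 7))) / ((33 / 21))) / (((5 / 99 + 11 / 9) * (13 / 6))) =315 / 2236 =0.14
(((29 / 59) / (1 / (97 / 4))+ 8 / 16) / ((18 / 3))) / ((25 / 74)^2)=1337513 / 73750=18.14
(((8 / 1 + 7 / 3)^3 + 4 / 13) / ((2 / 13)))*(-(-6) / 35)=387391 / 315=1229.81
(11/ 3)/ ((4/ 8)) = 22/ 3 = 7.33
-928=-928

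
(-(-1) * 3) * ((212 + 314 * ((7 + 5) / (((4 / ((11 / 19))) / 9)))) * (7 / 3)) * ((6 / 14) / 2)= 145929 / 19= 7680.47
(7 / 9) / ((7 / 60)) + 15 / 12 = 95 / 12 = 7.92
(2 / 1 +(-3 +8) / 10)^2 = 25 / 4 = 6.25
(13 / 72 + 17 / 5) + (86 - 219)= -129.42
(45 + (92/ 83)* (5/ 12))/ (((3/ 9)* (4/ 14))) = 39620/ 83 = 477.35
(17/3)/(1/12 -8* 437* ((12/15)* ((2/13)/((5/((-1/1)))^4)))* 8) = -2762500/2644303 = -1.04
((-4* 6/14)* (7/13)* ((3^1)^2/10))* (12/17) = -0.59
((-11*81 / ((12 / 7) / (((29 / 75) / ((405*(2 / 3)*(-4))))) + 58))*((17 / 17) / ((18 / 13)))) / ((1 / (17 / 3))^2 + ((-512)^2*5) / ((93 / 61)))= 540147069 / 3413482842898468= 0.00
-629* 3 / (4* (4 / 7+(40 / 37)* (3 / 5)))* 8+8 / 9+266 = -2826.36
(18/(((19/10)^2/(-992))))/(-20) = 89280/361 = 247.31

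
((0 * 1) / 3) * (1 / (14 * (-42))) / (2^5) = 0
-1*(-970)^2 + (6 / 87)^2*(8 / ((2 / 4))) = -791296836 / 841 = -940899.92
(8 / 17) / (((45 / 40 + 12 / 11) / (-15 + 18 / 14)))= -22528 / 7735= -2.91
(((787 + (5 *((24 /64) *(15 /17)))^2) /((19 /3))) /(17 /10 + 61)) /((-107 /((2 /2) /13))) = -6639535 /4643892448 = -0.00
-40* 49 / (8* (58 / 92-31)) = 11270 / 1397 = 8.07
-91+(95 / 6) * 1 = -75.17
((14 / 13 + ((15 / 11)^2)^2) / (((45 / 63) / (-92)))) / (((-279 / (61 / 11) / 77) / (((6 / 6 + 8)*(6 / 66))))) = 237341867812 / 324517765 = 731.37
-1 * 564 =-564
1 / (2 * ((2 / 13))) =13 / 4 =3.25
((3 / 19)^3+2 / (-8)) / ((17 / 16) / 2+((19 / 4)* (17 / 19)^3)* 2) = -54008 / 1610155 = -0.03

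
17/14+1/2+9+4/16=307/28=10.96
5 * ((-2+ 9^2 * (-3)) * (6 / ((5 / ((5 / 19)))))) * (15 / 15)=-7350 / 19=-386.84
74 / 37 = 2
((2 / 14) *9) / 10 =9 / 70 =0.13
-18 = -18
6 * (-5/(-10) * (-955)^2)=2736075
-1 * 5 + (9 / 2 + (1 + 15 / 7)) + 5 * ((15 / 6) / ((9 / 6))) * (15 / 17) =2379 / 238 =10.00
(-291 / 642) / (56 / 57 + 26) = -5529 / 329132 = -0.02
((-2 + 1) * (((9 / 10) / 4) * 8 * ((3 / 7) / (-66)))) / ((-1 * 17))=-9 / 13090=-0.00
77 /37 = 2.08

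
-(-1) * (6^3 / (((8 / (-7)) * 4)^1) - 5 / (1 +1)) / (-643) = 199 / 2572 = 0.08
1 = 1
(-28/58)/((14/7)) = -7/29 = -0.24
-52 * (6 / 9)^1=-104 / 3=-34.67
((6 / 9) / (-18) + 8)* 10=2150 / 27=79.63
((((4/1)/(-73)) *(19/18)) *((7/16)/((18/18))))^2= 17689/27625536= 0.00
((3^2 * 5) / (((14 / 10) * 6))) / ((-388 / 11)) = -825 / 5432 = -0.15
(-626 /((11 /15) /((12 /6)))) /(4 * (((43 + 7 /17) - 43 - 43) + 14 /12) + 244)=-478890 /21967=-21.80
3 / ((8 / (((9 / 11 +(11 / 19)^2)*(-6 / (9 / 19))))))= -1145 / 209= -5.48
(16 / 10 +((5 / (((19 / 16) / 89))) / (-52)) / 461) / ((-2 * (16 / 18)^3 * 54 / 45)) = -54798687 / 58299904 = -0.94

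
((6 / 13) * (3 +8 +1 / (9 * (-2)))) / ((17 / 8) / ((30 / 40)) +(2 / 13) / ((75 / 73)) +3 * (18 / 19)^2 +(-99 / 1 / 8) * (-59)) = 14223400 / 2071867323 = 0.01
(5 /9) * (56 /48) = 35 /54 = 0.65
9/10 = 0.90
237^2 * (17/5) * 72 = 68750856/5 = 13750171.20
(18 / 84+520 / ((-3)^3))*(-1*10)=35995 / 189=190.45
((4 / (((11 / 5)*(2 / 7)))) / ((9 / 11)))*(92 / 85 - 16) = -17752 / 153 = -116.03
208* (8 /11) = 1664 /11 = 151.27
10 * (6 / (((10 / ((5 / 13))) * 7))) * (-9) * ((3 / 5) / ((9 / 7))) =-1.38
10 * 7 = 70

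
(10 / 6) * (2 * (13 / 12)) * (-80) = -2600 / 9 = -288.89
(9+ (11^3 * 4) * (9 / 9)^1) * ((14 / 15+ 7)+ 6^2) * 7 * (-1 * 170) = -836438386 / 3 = -278812795.33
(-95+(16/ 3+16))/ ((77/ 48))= -3536/ 77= -45.92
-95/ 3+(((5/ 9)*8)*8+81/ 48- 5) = 83/ 144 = 0.58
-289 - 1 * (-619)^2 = -383450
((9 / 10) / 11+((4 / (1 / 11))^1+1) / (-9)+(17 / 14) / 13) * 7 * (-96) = 2318208 / 715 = 3242.25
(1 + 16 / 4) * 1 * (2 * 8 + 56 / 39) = 3400 / 39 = 87.18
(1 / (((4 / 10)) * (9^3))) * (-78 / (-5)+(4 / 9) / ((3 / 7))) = 1123 / 19683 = 0.06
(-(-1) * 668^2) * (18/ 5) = 8032032/ 5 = 1606406.40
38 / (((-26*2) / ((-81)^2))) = -124659 / 26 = -4794.58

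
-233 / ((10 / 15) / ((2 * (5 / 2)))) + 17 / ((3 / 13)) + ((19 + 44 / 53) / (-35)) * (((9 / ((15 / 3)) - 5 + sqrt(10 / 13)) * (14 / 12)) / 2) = -13298567 / 7950 - 1051 * sqrt(130) / 41340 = -1673.07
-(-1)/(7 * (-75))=-0.00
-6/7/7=-0.12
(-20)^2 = 400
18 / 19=0.95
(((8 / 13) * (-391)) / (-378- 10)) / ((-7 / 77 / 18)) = -154836 / 1261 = -122.79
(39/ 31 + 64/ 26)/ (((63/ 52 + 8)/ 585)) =3507660/ 14849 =236.22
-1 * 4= -4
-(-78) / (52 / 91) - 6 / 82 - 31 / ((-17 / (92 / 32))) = 789949 / 5576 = 141.67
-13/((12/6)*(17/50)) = -19.12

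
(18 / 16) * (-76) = -171 / 2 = -85.50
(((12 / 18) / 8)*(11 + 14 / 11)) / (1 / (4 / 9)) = 5 / 11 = 0.45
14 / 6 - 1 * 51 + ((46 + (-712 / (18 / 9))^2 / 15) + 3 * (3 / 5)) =42241 / 5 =8448.20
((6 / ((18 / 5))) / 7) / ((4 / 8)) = 10 / 21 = 0.48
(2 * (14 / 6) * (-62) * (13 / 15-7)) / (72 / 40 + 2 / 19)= 1517264 / 1629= 931.41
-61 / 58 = -1.05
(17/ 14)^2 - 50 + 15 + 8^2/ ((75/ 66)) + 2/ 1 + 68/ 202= 12437393/ 494900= 25.13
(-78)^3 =-474552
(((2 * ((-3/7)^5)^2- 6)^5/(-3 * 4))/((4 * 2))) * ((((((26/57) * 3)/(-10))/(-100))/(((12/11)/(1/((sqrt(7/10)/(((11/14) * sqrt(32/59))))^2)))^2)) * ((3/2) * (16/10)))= 17886851291833914493222198727941372908487349683339776/349854829731965324438194556481881999278707278614413475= 0.05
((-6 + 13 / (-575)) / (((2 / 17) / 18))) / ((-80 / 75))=1589517 / 1840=863.87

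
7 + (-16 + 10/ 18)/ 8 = 365/ 72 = 5.07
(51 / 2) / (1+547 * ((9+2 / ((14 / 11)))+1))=357 / 88628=0.00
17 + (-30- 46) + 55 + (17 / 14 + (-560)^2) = 4390361 / 14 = 313597.21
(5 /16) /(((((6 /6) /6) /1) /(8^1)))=15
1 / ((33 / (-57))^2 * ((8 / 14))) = 2527 / 484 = 5.22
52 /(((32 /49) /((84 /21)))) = 637 /2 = 318.50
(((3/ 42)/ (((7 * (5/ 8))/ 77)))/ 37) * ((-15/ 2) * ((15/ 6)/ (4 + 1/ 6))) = -198/ 1295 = -0.15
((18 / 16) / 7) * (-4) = -9 / 14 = -0.64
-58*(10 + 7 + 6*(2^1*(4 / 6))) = -1450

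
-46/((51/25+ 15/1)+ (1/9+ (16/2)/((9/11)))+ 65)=-0.50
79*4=316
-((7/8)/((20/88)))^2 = -14.82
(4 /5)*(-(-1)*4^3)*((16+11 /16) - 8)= 2224 /5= 444.80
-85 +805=720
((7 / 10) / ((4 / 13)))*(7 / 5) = 3.18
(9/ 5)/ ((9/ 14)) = 14/ 5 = 2.80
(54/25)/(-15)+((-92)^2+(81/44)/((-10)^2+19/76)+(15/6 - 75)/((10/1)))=18651085033/2205500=8456.62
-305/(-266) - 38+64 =7221/266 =27.15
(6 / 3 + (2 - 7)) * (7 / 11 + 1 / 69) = -494 / 253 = -1.95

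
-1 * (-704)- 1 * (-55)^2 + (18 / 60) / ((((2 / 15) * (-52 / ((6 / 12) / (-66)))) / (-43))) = -21241921 / 9152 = -2321.01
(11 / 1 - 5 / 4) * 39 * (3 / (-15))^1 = -76.05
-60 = -60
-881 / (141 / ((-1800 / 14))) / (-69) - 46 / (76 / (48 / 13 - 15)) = -4.80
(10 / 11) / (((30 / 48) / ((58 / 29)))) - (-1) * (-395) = -4313 / 11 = -392.09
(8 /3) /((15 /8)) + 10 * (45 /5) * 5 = 20314 /45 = 451.42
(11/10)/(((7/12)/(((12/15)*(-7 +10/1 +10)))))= 3432/175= 19.61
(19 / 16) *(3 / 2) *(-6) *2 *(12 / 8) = -513 / 16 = -32.06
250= 250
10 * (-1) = -10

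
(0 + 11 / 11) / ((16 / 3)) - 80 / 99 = -983 / 1584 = -0.62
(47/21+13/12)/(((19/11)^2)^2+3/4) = 1361613/3956449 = 0.34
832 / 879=0.95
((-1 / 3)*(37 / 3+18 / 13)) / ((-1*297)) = 535 / 34749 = 0.02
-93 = -93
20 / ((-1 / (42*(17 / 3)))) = -4760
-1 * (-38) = 38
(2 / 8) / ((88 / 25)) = 25 / 352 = 0.07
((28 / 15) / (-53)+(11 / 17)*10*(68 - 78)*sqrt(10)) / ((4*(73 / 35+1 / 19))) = -182875*sqrt(10) / 24174 - 931 / 226098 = -23.93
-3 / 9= -1 / 3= -0.33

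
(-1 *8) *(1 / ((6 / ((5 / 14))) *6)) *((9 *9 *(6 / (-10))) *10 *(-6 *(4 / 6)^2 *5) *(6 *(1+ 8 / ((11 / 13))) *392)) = -12645818.18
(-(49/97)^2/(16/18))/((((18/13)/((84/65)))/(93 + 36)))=-6504309/188180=-34.56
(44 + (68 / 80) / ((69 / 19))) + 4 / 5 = 62147 / 1380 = 45.03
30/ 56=15/ 28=0.54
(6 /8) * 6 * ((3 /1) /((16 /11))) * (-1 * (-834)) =123849 /16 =7740.56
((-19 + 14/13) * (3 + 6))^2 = 4397409/169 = 26020.17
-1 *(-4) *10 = 40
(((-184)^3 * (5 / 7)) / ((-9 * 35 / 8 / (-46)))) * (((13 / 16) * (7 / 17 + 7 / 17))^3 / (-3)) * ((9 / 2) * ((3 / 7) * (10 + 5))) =73777281240 / 4913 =15016747.66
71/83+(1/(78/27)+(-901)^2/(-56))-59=-879425691/60424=-14554.24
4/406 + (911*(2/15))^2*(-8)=-5391166366/45675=-118033.20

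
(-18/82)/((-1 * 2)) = 9/82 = 0.11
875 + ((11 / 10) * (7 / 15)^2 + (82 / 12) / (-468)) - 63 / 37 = 11344433483 / 12987000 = 873.52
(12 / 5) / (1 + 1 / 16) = 192 / 85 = 2.26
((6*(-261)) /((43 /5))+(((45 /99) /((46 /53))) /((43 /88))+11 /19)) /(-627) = 3390691 /11781957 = 0.29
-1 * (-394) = 394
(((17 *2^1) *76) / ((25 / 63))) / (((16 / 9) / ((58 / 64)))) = 5311089 / 1600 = 3319.43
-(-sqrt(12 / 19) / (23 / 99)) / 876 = 33* sqrt(57) / 63802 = 0.00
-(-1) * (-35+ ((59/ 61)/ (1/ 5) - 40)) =-4280/ 61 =-70.16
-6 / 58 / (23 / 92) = -12 / 29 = -0.41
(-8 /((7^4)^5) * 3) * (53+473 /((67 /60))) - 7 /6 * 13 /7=-69499063945224650935 /32076491051640024402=-2.17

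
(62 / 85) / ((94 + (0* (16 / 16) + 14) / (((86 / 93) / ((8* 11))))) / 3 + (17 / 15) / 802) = 6414396 / 4180878527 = 0.00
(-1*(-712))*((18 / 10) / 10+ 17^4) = 1486677004 / 25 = 59467080.16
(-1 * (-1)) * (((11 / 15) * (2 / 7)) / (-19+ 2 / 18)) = -33 / 2975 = -0.01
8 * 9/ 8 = 9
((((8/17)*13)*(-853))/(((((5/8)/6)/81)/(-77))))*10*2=106232974848/17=6248998520.47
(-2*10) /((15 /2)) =-8 /3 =-2.67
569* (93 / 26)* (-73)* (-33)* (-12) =-764862318 / 13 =-58835562.92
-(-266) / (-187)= -266 / 187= -1.42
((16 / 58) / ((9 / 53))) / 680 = 53 / 22185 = 0.00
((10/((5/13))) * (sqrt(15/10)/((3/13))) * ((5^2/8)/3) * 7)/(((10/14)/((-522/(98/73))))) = -1788865 * sqrt(6)/8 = -547725.81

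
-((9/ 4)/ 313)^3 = -729/ 1962515008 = -0.00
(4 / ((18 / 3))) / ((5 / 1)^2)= 2 / 75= 0.03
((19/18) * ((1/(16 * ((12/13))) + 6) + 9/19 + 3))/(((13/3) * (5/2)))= 34807/37440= 0.93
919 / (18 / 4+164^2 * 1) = 1838 / 53801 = 0.03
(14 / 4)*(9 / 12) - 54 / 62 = 435 / 248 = 1.75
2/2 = 1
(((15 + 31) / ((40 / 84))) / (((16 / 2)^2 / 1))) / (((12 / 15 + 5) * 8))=483 / 14848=0.03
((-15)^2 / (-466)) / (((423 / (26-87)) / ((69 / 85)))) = 21045 / 372334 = 0.06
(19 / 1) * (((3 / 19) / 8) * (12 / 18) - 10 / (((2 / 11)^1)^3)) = -31611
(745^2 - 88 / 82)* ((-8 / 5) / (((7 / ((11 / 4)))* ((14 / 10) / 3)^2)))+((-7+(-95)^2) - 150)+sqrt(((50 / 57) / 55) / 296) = -22403710506 / 14063+sqrt(115995) / 46398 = -1593096.10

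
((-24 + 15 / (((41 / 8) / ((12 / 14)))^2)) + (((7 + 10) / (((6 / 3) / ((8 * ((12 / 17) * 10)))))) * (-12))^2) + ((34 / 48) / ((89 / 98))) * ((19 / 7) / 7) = 2918634476572259 / 87970092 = 33177576.72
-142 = -142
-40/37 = -1.08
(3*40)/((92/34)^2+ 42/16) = 277440/22997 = 12.06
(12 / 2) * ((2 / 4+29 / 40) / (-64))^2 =7203 / 3276800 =0.00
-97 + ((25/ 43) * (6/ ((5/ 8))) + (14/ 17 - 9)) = -72804/ 731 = -99.60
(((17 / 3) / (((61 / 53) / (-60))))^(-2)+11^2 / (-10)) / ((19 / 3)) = -1.91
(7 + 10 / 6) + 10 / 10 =29 / 3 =9.67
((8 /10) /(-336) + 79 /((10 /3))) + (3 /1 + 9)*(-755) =-3795247 /420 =-9036.30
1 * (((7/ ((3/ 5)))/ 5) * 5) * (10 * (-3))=-350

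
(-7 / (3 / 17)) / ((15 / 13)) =-1547 / 45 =-34.38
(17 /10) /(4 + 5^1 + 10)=17 /190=0.09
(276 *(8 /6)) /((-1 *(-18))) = 184 /9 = 20.44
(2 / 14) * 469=67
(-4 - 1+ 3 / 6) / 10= -9 / 20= -0.45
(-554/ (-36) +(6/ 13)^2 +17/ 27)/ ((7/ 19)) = 2814451/ 63882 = 44.06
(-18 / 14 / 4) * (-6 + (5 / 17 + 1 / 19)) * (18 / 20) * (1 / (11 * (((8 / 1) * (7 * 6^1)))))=2241 / 5064640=0.00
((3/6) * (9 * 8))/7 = 36/7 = 5.14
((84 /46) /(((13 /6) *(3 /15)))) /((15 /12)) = 1008 /299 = 3.37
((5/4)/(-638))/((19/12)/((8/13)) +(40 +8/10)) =-300/6641261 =-0.00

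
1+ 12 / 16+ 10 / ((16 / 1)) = 19 / 8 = 2.38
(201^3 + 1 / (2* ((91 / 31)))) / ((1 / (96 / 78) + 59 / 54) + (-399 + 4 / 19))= -6065504390952 / 296444057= -20460.87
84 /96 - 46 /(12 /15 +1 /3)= -5401 /136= -39.71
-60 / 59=-1.02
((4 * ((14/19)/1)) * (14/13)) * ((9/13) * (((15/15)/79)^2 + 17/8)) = 93584610/20039851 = 4.67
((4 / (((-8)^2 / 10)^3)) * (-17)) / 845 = -425 / 1384448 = -0.00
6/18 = 1/3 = 0.33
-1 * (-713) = 713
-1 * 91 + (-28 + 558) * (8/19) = 2511/19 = 132.16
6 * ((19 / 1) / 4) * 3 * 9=1539 / 2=769.50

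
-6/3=-2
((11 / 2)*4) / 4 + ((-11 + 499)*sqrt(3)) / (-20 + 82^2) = 61*sqrt(3) / 838 + 11 / 2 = 5.63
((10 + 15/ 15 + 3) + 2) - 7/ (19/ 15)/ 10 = 587/ 38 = 15.45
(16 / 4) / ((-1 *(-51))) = 4 / 51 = 0.08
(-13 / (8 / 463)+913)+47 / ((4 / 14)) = 325.12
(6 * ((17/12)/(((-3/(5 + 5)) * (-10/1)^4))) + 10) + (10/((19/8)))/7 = 8457739/798000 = 10.60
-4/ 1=-4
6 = 6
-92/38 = -2.42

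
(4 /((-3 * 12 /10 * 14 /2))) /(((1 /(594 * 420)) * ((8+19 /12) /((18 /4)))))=-427680 /23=-18594.78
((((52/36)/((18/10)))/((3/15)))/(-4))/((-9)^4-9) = -25/163296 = -0.00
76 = 76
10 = 10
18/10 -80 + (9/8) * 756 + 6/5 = 1547/2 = 773.50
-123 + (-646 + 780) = 11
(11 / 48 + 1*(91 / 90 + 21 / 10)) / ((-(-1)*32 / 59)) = 28379 / 4608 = 6.16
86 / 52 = 43 / 26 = 1.65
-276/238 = -138/119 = -1.16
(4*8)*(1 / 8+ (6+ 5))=356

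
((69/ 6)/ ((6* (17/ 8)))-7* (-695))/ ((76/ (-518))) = -64273699/ 1938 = -33164.96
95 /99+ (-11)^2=12074 /99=121.96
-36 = -36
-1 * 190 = -190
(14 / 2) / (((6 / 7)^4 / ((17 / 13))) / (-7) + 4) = 2000033 / 1126028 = 1.78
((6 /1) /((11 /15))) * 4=360 /11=32.73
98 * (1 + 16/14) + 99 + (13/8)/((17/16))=5279/17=310.53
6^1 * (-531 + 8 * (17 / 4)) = -2982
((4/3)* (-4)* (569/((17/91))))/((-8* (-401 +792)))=103558/19941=5.19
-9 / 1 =-9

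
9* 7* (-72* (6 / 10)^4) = -367416 / 625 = -587.87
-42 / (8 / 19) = -399 / 4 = -99.75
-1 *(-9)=9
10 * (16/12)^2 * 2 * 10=3200/9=355.56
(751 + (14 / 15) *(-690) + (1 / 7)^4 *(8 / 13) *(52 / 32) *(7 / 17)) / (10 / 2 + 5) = 311959 / 29155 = 10.70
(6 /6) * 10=10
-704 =-704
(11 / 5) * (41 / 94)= 0.96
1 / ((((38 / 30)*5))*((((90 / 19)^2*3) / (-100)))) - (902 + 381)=-103942 / 81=-1283.23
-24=-24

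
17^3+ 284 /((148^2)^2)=589296191623 /119946304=4913.00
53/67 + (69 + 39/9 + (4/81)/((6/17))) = 1209097/16281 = 74.26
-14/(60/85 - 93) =238/1569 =0.15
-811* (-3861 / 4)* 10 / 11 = 1423305 / 2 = 711652.50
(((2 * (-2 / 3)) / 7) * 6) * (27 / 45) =-24 / 35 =-0.69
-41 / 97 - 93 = -9062 / 97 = -93.42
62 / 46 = 31 / 23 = 1.35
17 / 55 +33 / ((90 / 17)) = 2159 / 330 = 6.54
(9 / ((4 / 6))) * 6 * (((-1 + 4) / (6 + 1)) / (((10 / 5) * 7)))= 243 / 98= 2.48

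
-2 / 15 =-0.13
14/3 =4.67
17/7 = 2.43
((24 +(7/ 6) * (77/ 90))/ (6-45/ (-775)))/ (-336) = -418469/ 34074432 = -0.01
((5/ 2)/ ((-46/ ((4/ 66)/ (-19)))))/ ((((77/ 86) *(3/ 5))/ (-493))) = -529975/ 3331251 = -0.16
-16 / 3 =-5.33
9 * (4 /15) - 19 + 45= 142 /5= 28.40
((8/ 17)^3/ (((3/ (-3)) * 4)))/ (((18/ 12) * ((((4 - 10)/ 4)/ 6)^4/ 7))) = -458752/ 14739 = -31.13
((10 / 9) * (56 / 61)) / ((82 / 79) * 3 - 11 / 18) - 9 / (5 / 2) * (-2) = 8257964 / 1085495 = 7.61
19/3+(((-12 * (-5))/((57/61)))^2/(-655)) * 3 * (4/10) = -173119/141873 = -1.22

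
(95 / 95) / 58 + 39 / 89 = 0.46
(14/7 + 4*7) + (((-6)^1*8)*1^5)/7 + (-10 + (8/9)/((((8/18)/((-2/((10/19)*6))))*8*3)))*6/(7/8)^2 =-5842/105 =-55.64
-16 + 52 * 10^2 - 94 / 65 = 5182.55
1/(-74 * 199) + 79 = 1163353/14726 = 79.00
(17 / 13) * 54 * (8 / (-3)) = -2448 / 13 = -188.31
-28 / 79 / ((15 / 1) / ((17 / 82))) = -238 / 48585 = -0.00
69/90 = 23/30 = 0.77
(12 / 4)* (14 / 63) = 2 / 3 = 0.67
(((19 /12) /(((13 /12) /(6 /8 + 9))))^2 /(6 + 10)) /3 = 1083 /256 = 4.23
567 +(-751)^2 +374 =564942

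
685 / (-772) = -685 / 772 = -0.89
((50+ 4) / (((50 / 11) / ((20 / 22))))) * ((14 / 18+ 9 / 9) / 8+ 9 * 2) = 984 / 5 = 196.80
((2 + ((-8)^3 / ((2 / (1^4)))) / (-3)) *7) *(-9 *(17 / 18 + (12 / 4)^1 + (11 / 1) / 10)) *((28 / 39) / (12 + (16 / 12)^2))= -2914226 / 2015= -1446.27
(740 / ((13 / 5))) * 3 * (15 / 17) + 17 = 170257 / 221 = 770.39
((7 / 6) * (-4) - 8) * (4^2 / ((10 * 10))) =-152 / 75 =-2.03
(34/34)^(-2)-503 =-502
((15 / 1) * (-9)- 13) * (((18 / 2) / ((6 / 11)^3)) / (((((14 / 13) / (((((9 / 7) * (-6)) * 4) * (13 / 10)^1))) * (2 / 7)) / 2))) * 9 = 674142183 / 35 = 19261205.23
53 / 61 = 0.87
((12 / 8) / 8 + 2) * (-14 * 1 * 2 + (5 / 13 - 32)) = -27125 / 208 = -130.41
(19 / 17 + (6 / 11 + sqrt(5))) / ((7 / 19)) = 5909 / 1309 + 19 *sqrt(5) / 7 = 10.58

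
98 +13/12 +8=1285/12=107.08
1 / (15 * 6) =0.01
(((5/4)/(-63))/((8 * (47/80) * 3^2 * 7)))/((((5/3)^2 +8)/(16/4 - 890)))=11075/2010519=0.01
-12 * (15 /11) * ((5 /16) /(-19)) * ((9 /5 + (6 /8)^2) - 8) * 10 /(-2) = 9225 /1216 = 7.59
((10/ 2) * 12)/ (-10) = -6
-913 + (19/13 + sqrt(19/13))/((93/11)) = -1103608/1209 + 11*sqrt(247)/1209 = -912.68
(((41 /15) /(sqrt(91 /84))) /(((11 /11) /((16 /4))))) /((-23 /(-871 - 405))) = 418528 * sqrt(39) /4485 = 582.77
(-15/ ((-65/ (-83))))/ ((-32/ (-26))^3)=-42081/ 4096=-10.27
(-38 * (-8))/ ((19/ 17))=272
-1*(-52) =52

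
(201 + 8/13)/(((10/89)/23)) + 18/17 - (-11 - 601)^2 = -736531721/2210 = -333272.27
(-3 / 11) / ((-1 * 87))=1 / 319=0.00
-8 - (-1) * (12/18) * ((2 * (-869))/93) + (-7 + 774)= 208285/279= 746.54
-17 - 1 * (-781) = 764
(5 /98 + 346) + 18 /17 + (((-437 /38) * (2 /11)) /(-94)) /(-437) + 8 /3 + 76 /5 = 44796621227 /122738385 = 364.98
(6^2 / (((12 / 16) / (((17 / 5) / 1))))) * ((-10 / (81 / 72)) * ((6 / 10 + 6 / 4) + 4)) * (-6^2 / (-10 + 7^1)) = -530944 / 5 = -106188.80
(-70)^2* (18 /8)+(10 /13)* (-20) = 143125 /13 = 11009.62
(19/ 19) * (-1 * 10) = -10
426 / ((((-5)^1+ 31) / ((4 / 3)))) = 284 / 13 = 21.85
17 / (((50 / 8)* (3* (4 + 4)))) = 17 / 150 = 0.11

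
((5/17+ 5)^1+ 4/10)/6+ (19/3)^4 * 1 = 11083819/6885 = 1609.85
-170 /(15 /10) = -340 /3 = -113.33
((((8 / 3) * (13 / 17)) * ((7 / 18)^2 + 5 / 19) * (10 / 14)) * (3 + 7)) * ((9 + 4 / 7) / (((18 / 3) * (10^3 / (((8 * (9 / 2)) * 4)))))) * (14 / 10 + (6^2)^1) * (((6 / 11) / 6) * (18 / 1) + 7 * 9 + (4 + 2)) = 328844308 / 89775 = 3662.98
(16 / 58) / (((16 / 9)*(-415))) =-9 / 24070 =-0.00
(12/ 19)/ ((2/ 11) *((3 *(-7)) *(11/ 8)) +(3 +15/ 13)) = -208/ 361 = -0.58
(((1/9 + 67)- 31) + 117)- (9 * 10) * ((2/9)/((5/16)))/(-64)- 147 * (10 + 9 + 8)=-34334/9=-3814.89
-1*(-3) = 3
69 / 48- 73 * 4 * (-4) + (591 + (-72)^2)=111111 / 16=6944.44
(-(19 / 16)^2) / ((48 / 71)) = -25631 / 12288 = -2.09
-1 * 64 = -64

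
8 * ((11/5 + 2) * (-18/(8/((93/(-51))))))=11718/85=137.86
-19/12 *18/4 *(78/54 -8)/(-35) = -1121/840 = -1.33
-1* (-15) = 15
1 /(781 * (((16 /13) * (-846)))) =-0.00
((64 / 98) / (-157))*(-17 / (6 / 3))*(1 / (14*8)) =17 / 53851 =0.00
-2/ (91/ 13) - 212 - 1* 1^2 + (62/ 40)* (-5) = -6189/ 28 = -221.04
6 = 6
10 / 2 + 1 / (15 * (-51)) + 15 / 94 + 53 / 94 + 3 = 313603 / 35955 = 8.72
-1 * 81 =-81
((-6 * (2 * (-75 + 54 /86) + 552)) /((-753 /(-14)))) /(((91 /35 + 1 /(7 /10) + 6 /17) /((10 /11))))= -962948000 /103170287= -9.33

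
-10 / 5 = -2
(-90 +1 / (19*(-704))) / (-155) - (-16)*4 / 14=74771847 / 14512960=5.15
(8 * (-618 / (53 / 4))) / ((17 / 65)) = -1426.68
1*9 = 9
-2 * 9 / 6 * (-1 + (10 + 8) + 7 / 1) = -72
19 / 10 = 1.90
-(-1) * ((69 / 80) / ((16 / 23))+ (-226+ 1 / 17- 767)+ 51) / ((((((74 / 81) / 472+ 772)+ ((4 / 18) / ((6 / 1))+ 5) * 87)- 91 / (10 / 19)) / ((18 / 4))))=-880420589271 / 215744835968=-4.08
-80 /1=-80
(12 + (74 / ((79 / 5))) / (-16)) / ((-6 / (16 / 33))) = -7399 / 7821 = -0.95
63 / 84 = 0.75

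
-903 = -903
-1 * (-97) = 97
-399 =-399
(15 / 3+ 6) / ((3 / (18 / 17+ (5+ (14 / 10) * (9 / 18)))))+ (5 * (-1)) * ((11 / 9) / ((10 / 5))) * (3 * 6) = -5137 / 170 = -30.22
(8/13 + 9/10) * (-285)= -431.88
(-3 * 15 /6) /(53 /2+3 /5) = -75 /271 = -0.28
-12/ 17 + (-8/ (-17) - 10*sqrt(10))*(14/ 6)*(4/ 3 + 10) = 1796/ 153 - 2380*sqrt(10)/ 9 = -824.51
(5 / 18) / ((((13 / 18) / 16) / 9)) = 720 / 13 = 55.38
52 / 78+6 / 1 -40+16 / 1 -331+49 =-898 / 3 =-299.33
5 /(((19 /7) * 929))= 35 /17651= 0.00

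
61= 61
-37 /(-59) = 37 /59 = 0.63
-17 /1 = -17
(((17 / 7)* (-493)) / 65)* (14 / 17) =-986 / 65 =-15.17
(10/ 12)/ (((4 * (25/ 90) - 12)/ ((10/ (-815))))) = 15/ 15974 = 0.00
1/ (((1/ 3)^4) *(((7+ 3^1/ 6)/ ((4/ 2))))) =108/ 5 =21.60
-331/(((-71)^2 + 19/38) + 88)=-662/10259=-0.06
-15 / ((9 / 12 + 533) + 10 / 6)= -36 / 1285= -0.03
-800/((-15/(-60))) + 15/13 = -3198.85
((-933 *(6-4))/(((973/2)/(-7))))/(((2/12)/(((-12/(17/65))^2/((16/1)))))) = 21195.78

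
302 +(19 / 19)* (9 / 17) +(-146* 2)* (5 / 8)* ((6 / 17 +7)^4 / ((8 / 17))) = -89087546893 / 78608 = -1133314.00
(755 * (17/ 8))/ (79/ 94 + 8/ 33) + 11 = 20054881/ 13436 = 1492.62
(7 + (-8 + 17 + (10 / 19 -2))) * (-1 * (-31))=8556 / 19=450.32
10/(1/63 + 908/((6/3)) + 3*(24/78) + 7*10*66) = 1638/831275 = 0.00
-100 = -100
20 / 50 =2 / 5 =0.40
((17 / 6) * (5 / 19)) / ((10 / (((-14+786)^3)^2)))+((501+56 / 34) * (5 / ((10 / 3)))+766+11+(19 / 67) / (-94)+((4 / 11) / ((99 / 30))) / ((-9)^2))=472046414546454964314670975 / 29906585181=15784029225989716.79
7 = 7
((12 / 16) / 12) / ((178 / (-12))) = -3 / 712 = -0.00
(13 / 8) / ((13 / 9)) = 9 / 8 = 1.12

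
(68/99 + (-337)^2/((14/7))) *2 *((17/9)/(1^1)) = 191138939/891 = 214521.82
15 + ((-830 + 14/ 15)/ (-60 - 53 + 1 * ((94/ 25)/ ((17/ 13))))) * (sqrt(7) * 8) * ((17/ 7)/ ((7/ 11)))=15 + 1581361760 * sqrt(7)/ 6880041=623.12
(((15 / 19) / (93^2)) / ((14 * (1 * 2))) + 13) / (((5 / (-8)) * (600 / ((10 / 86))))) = -19938833 / 4946363100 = -0.00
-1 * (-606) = 606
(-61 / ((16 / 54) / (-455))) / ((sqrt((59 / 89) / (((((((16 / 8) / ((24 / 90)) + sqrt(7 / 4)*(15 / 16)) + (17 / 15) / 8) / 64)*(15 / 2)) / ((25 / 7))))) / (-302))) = -22631427*sqrt(8270325*sqrt(7) + 134824676) / 15104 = -18756967.88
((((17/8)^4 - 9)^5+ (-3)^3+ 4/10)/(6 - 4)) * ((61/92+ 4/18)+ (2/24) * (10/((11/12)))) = 18064485405038606433630906611/105008090639591622574080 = 172029.46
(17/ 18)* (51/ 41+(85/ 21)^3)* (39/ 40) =1417241839/ 22782060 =62.21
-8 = -8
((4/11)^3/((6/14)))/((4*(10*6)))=0.00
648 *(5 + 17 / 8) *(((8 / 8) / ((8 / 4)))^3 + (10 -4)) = 226233 / 8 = 28279.12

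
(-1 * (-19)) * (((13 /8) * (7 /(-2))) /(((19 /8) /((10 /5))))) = -91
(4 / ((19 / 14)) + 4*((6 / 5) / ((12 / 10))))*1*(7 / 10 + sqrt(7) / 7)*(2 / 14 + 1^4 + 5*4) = 19536*sqrt(7) / 931 + 9768 / 95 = 158.34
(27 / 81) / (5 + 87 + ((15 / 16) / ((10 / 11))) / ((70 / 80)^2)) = 49 / 13722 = 0.00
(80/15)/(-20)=-4/15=-0.27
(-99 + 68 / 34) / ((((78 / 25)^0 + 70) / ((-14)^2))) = -19012 / 71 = -267.77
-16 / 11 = -1.45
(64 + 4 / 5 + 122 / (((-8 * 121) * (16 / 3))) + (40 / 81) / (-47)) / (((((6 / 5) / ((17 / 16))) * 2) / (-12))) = -162298047779 / 471702528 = -344.07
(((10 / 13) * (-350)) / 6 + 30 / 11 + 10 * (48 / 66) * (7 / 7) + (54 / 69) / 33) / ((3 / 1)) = -343846 / 29601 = -11.62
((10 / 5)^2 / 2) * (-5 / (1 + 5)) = -5 / 3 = -1.67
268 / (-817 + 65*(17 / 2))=-1.01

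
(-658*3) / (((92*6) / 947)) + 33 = -308527 / 92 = -3353.55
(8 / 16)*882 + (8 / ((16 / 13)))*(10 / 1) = 506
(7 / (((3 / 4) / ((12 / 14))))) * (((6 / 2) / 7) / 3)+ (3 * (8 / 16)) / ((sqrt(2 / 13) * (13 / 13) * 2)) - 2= -6 / 7+ 3 * sqrt(26) / 8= 1.05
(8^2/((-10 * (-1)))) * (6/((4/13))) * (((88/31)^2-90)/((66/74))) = -11465.88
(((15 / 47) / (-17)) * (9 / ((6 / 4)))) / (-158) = 45 / 63121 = 0.00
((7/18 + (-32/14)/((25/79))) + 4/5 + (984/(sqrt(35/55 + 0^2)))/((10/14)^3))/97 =-19007/305550 + 48216 * sqrt(77)/12125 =34.83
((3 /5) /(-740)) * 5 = -0.00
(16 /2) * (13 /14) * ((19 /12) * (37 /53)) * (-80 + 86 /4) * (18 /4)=-3207789 /1484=-2161.58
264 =264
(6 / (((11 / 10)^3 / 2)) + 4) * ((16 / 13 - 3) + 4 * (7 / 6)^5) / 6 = 752636849 / 50455548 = 14.92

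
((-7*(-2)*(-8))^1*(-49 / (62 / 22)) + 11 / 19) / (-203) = -1147333 / 119567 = -9.60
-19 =-19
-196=-196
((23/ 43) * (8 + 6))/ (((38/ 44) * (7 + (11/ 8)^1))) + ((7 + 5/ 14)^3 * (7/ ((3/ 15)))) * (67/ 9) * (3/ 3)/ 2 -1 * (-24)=20047621988603/ 386238384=51904.79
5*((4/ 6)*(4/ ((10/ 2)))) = 2.67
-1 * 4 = -4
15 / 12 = 5 / 4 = 1.25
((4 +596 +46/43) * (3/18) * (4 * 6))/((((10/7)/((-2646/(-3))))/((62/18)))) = 1099282072/215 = 5112939.87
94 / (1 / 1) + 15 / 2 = 203 / 2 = 101.50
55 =55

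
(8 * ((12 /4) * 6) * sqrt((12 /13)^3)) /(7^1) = 18.24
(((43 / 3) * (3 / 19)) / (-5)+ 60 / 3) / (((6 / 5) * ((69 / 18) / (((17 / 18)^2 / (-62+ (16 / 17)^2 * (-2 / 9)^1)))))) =-51699499 / 848342856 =-0.06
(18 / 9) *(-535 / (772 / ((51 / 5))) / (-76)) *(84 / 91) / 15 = 5457 / 476710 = 0.01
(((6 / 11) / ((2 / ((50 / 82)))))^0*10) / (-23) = -10 / 23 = -0.43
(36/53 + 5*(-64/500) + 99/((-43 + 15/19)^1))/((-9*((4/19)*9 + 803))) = 46561799/146259958050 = 0.00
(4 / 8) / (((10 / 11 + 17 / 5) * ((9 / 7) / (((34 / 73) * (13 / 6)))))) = 0.09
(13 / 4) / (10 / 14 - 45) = -91 / 1240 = -0.07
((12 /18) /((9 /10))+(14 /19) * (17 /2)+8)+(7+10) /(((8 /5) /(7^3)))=15018091 /4104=3659.38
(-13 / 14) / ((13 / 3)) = -3 / 14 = -0.21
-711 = -711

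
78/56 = 39/28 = 1.39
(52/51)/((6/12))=104/51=2.04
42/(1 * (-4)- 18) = -21/11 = -1.91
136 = 136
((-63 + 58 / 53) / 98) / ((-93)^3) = 3281 / 4177830258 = 0.00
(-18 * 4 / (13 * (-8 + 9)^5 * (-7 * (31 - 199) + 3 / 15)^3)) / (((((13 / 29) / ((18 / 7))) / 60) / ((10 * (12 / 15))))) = -2255040000 / 240623634790903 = -0.00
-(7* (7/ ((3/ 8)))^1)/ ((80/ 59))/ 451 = -2891/ 13530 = -0.21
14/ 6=7/ 3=2.33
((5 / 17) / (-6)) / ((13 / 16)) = -40 / 663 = -0.06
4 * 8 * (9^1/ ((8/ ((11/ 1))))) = 396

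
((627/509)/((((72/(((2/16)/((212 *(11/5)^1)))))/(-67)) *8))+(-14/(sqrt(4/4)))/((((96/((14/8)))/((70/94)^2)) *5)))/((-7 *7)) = 0.00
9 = 9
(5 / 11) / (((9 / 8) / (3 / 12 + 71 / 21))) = 1.47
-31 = -31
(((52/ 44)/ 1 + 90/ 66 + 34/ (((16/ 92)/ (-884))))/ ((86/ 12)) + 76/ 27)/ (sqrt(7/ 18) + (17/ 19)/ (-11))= -244556671744 * sqrt(14)/ 23263731 - 39784338944/ 7754577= -44464.08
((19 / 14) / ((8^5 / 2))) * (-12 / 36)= -19 / 688128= -0.00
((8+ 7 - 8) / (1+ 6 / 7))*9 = 441 / 13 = 33.92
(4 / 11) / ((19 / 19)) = 4 / 11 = 0.36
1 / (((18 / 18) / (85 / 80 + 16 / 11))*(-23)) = -443 / 4048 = -0.11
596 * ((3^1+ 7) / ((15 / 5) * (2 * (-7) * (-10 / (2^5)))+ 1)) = 47680 / 113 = 421.95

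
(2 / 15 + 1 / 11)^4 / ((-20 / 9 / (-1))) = 1874161 / 1647112500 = 0.00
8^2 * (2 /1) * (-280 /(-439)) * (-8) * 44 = -12615680 /439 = -28737.31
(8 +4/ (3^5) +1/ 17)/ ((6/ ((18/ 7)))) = 33359/ 9639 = 3.46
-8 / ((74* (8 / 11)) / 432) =-2376 / 37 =-64.22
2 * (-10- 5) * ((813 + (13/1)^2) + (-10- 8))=-28920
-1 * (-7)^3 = 343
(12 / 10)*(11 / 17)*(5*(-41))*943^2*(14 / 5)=-33688309116 / 85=-396333048.42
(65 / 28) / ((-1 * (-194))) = 65 / 5432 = 0.01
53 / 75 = 0.71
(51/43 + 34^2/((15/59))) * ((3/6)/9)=2933537/11610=252.67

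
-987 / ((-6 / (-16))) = -2632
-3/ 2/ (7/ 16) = -24/ 7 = -3.43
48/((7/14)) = 96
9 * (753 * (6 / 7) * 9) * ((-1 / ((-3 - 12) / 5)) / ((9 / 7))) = 13554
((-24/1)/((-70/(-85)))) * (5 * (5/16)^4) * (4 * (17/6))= -15.75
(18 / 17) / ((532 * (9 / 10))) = 5 / 2261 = 0.00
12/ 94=6/ 47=0.13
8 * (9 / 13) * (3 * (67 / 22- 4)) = -2268 / 143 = -15.86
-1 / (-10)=1 / 10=0.10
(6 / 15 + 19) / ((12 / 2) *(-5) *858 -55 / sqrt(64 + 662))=-2996136 / 3975285575 + 97 *sqrt(6) / 3975285575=-0.00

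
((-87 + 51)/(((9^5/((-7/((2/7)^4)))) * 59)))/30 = 16807/46451880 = 0.00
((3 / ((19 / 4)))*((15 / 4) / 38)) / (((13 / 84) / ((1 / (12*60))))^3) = 343 / 7613923200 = 0.00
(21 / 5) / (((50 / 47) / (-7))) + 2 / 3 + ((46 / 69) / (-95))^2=-21905801 / 812250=-26.97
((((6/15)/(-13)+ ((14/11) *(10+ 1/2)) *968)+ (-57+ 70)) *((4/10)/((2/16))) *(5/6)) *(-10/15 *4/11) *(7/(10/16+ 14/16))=-251382656/6435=-39064.90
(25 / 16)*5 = 125 / 16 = 7.81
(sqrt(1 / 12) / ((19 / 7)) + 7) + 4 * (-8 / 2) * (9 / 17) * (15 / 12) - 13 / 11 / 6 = -4247 / 1122 + 7 * sqrt(3) / 114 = -3.68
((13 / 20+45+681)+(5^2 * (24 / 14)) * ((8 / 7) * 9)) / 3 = 1144117 / 2940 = 389.16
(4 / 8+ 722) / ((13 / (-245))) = -354025 / 26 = -13616.35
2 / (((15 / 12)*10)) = 4 / 25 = 0.16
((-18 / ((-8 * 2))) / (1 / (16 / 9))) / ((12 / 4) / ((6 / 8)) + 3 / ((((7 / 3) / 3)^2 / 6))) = 49 / 827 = 0.06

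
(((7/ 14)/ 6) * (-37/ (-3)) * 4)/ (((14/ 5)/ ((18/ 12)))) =185/ 84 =2.20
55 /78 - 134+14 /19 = -132.56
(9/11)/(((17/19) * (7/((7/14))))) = 171/2618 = 0.07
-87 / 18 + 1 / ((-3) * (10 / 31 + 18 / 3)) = -2873 / 588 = -4.89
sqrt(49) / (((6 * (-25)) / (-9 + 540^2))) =-13607.58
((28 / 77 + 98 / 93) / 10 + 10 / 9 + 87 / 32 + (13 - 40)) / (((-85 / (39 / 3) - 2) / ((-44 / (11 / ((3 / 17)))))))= -29400449 / 15443208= -1.90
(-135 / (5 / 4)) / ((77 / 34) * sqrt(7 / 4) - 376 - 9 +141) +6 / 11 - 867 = -874031867721 / 1009260857 +188496 * sqrt(7) / 91750987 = -866.01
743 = 743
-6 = -6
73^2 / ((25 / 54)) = 287766 / 25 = 11510.64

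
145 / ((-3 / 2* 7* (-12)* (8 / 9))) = 145 / 112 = 1.29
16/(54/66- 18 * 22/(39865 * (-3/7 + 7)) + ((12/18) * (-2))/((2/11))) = -2.46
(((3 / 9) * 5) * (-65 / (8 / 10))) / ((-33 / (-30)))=-8125 / 66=-123.11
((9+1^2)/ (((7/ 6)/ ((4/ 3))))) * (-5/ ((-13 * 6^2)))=100/ 819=0.12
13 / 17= 0.76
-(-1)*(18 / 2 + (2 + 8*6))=59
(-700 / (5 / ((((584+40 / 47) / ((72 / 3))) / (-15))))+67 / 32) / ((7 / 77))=34176967 / 13536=2524.89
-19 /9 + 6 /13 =-193 /117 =-1.65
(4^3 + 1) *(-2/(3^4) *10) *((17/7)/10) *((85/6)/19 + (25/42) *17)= -42.35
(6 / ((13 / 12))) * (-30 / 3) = -720 / 13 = -55.38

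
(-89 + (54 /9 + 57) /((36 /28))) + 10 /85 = -678 /17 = -39.88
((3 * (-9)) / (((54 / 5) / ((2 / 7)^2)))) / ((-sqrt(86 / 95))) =5 * sqrt(8170) / 2107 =0.21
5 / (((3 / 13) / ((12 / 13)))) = 20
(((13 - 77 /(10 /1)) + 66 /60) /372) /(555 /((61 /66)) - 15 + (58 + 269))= 244 /12941415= 0.00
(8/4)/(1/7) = 14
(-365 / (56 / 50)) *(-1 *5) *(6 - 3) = 136875 / 28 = 4888.39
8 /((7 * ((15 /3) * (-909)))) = -8 /31815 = -0.00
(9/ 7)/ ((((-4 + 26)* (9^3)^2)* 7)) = 1/ 63654822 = 0.00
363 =363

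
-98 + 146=48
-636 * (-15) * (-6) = -57240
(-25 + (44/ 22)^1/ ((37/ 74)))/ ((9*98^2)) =-1/ 4116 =-0.00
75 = 75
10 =10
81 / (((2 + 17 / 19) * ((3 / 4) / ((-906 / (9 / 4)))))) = -826272 / 55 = -15023.13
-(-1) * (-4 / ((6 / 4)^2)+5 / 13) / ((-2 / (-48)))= -1304 / 39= -33.44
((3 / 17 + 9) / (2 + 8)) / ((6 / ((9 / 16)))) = 117 / 1360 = 0.09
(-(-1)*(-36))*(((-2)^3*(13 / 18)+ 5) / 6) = 4.67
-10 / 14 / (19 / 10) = -50 / 133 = -0.38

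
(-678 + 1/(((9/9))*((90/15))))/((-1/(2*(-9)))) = -12201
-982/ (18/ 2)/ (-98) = 491/ 441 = 1.11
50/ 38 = 25/ 19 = 1.32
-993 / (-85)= 993 / 85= 11.68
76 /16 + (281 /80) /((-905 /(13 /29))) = 9969447 /2099600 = 4.75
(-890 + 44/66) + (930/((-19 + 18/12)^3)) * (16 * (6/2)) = -23092372/25725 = -897.66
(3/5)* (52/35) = 156/175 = 0.89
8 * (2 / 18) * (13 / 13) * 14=112 / 9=12.44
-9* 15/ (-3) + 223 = 268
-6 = -6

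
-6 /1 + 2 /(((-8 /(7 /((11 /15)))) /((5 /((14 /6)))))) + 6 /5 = -2181 /220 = -9.91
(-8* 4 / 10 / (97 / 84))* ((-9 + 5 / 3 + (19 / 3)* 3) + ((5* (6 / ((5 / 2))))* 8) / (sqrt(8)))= -32256* sqrt(2) / 485 -3136 / 97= -126.39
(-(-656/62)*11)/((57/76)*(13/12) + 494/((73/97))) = 4214144/23796747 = 0.18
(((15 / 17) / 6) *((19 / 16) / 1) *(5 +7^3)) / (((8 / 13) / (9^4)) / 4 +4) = 704946645 / 46399664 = 15.19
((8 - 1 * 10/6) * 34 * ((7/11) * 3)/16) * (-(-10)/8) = 11305/352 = 32.12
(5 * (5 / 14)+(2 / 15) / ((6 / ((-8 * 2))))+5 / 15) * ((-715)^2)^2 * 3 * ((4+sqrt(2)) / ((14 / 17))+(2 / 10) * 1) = 987227269760875 * sqrt(2) / 588+685251869598725 / 98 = 9366771108218.95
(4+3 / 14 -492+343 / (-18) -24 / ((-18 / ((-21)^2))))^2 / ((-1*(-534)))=26142769 / 2119446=12.33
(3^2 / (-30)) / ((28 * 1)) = -3 / 280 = -0.01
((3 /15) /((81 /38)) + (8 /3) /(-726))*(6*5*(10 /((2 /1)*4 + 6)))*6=88360 /7623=11.59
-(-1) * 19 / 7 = 19 / 7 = 2.71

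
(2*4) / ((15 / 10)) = 5.33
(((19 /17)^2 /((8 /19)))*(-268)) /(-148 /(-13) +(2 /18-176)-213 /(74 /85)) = 1989404937 /1023800707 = 1.94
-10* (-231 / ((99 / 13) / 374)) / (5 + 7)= 85085 / 9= 9453.89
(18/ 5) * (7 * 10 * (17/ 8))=1071/ 2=535.50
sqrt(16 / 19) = 4*sqrt(19) / 19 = 0.92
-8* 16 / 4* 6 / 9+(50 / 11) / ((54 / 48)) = -17.29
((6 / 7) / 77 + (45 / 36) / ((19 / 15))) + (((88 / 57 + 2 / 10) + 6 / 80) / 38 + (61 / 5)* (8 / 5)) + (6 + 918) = 220551211561 / 233494800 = 944.57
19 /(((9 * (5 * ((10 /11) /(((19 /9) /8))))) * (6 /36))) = 3971 /5400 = 0.74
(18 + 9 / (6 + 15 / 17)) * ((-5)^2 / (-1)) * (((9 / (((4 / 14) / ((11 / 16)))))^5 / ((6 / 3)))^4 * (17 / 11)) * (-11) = 69618929936865023180300006150157512117872512244762598029356675 / 263671324847471715511314266718208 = 264036788896699713678060700000.00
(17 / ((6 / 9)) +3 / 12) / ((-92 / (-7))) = 721 / 368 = 1.96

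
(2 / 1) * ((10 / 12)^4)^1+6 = 4513 / 648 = 6.96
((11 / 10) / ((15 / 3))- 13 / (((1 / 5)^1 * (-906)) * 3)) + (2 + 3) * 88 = 14957287 / 33975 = 440.24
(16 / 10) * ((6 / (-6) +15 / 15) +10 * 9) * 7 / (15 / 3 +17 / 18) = 169.57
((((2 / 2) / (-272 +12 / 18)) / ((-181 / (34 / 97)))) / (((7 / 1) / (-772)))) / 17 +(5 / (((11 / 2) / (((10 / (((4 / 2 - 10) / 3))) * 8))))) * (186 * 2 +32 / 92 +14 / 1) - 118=-12257847748270 / 1150457539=-10654.76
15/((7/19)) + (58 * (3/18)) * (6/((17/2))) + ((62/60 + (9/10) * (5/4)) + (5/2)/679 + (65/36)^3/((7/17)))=172322082973/2692751040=63.99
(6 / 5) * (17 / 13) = 102 / 65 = 1.57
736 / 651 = 1.13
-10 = -10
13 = 13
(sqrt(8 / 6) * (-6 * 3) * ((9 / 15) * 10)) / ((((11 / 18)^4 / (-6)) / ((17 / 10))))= 9120.37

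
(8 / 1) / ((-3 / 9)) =-24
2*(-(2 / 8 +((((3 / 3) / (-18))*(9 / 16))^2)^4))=-274877906945 / 549755813888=-0.50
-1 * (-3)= 3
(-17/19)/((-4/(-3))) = -51/76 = -0.67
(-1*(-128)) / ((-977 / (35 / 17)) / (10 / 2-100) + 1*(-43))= -3.37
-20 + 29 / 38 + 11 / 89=-64641 / 3382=-19.11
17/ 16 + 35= 577/ 16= 36.06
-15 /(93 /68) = -340 /31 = -10.97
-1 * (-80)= 80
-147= -147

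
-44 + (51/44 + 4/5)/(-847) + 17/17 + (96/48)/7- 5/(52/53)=-28955642/605605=-47.81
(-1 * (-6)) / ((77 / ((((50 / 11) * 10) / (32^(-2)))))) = 3072000 / 847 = 3626.92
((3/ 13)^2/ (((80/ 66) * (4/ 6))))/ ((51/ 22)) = 3267/ 114920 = 0.03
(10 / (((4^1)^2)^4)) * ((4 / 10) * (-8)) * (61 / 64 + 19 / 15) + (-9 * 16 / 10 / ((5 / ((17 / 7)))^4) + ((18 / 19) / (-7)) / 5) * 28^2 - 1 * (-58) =-676766830331593 / 1144012800000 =-591.57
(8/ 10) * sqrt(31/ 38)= 2 * sqrt(1178)/ 95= 0.72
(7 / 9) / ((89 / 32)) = 224 / 801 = 0.28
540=540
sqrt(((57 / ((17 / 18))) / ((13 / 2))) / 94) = 3 *sqrt(1184118) / 10387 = 0.31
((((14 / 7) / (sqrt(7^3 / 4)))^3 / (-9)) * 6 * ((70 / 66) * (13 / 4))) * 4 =-8320 * sqrt(7) / 237699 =-0.09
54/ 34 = 27/ 17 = 1.59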